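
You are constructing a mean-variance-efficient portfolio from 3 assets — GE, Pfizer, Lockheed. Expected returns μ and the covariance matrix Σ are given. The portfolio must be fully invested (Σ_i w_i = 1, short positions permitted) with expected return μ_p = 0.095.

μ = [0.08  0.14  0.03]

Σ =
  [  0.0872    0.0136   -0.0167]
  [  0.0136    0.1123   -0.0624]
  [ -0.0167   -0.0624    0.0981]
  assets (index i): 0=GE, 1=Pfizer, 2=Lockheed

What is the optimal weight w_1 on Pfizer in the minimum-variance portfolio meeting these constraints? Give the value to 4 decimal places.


p=Σ⁻¹μ = [0.9329  2.1527  1.8339]
q=Σ⁻¹𝟙 = [13.0960  21.9960  26.4144]
a=μᵀp=0.431031  b=𝟙ᵀp=4.919562  c=𝟙ᵀq=61.506521  D=ac−b²=2.309136
λ₁=(c·0.095−b)/D = (61.506521·0.095−4.919562)/2.309136 = 0.399958
λ₂=(a−b·0.095)/D = (0.431031−4.919562·0.095)/2.309136 = -0.015732
w* = 0.399958·p + -0.015732·q:
  w_0 = 0.399958·0.9329 + -0.015732·13.0960 = 0.1671  (GE)
  w_1 = 0.399958·2.1527 + -0.015732·21.9960 = 0.5150  (Pfizer)
  w_2 = 0.399958·1.8339 + -0.015732·26.4144 = 0.3179  (Lockheed)
Σw_i=1.0000  μᵀw=0.0950
σ²=wᵀΣw=λ₁·μ_p+λ₂ = 0.399958·0.095 + -0.015732 = 0.022264 ≈ 0.0223

0.5150


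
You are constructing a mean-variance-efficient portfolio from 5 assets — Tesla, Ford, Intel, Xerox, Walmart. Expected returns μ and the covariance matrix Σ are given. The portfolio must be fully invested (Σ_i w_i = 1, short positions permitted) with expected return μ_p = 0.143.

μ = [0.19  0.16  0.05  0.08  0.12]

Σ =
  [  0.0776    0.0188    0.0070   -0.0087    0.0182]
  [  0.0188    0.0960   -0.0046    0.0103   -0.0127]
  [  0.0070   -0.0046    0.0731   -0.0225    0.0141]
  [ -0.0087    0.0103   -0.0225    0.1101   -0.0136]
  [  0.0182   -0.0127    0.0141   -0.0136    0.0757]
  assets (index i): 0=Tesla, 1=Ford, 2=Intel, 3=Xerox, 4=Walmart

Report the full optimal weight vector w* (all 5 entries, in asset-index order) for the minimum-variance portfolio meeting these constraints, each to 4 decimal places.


p=Σ⁻¹μ = [1.8230  1.4203  0.6410  1.0484  1.4541]
q=Σ⁻¹𝟙 = [7.6715  9.8697  15.2752  13.4425  12.5913]
a=μᵀp=0.864039  b=𝟙ᵀp=6.386862  c=𝟙ᵀq=58.850257  D=ac−b²=10.056913
λ₁=(c·0.143−b)/D = (58.850257·0.143−6.386862)/10.056913 = 0.201724
λ₂=(a−b·0.143)/D = (0.864039−6.386862·0.143)/10.056913 = -0.004900
w* = 0.201724·p + -0.004900·q:
  w_0 = 0.201724·1.8230 + -0.004900·7.6715 = 0.3302  (Tesla)
  w_1 = 0.201724·1.4203 + -0.004900·9.8697 = 0.2381  (Ford)
  w_2 = 0.201724·0.6410 + -0.004900·15.2752 = 0.0545  (Intel)
  w_3 = 0.201724·1.0484 + -0.004900·13.4425 = 0.1456  (Xerox)
  w_4 = 0.201724·1.4541 + -0.004900·12.5913 = 0.2316  (Walmart)
Σw_i=1.0000  μᵀw=0.1430
σ²=wᵀΣw=λ₁·μ_p+λ₂ = 0.201724·0.143 + -0.004900 = 0.023946 ≈ 0.0239

0.3302  0.2381  0.0545  0.1456  0.2316


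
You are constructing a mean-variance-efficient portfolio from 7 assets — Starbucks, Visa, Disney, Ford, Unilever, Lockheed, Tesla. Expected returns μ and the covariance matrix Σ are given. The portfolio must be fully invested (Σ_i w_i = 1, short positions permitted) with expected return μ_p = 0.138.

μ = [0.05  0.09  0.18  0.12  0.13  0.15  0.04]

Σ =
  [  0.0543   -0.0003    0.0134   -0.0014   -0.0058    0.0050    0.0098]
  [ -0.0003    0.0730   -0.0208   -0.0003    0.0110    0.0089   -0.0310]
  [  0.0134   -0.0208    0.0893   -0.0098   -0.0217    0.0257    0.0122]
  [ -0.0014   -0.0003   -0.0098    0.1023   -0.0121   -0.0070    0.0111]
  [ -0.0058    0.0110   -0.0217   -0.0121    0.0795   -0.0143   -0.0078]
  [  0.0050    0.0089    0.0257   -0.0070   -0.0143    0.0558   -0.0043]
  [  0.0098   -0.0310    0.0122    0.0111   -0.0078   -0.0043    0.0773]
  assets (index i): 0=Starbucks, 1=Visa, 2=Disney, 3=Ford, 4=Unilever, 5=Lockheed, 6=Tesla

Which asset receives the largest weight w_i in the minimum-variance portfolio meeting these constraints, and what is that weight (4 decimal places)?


Unilever (0.2581)

g=Σ⁻¹μ = [0.3045  1.6046  2.4582  1.8199  2.8864  2.3096  0.8928]
h=Σ⁻¹𝟙 = [12.9929  20.4207  13.4627  12.8511  20.9728  15.7117  18.4989]
a=μᵀg=1.577900  b=𝟙ᵀg=12.276100  c=𝟙ᵀh=114.910770  D=ac−b²=30.615043
λ₁=(c·0.138−b)/D = (114.910770·0.138−12.276100)/30.615043 = 0.116988
λ₂=(a−b·0.138)/D = (1.577900−12.276100·0.138)/30.615043 = -0.003796
w* = 0.116988·g + -0.003796·h:
  w_0 = 0.116988·0.3045 + -0.003796·12.9929 = -0.0137  (Starbucks)
  w_1 = 0.116988·1.6046 + -0.003796·20.4207 = 0.1102  (Visa)
  w_2 = 0.116988·2.4582 + -0.003796·13.4627 = 0.2365  (Disney)
  w_3 = 0.116988·1.8199 + -0.003796·12.8511 = 0.1641  (Ford)
  w_4 = 0.116988·2.8864 + -0.003796·20.9728 = 0.2581  (Unilever)
  w_5 = 0.116988·2.3096 + -0.003796·15.7117 = 0.2106  (Lockheed)
  w_6 = 0.116988·0.8928 + -0.003796·18.4989 = 0.0342  (Tesla)
Σw_i=1.0000  μᵀw=0.1380
σ²=wᵀΣw=λ₁·μ_p+λ₂ = 0.116988·0.138 + -0.003796 = 0.012349 ≈ 0.0123


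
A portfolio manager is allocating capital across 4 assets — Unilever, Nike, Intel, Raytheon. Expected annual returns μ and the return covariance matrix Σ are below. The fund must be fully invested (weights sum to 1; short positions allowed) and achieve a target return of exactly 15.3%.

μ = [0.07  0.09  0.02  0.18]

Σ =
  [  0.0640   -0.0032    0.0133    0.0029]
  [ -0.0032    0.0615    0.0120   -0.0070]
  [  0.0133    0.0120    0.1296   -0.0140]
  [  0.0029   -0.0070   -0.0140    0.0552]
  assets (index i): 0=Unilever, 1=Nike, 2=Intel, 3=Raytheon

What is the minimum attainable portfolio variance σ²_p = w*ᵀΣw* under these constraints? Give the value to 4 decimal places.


0.0292

x=Σ⁻¹μ = [0.9734  1.8628  0.2613  3.5122]
y=Σ⁻¹𝟙 = [14.1236  18.0855  6.9058  21.4189]
a=μᵀx=0.873226  b=𝟙ᵀx=6.609860  c=𝟙ᵀy=60.533795  D=ac−b²=9.169449
λ₁=(c·0.153−b)/D = (60.533795·0.153−6.609860)/9.169449 = 0.289201
λ₂=(a−b·0.153)/D = (0.873226−6.609860·0.153)/9.169449 = -0.015059
w* = 0.289201·x + -0.015059·y:
  w_0 = 0.289201·0.9734 + -0.015059·14.1236 = 0.0688  (Unilever)
  w_1 = 0.289201·1.8628 + -0.015059·18.0855 = 0.2664  (Nike)
  w_2 = 0.289201·0.2613 + -0.015059·6.9058 = -0.0284  (Intel)
  w_3 = 0.289201·3.5122 + -0.015059·21.4189 = 0.6932  (Raytheon)
Σw_i=1.0000  μᵀw=0.1530
σ²=wᵀΣw=λ₁·μ_p+λ₂ = 0.289201·0.153 + -0.015059 = 0.029189 ≈ 0.0292


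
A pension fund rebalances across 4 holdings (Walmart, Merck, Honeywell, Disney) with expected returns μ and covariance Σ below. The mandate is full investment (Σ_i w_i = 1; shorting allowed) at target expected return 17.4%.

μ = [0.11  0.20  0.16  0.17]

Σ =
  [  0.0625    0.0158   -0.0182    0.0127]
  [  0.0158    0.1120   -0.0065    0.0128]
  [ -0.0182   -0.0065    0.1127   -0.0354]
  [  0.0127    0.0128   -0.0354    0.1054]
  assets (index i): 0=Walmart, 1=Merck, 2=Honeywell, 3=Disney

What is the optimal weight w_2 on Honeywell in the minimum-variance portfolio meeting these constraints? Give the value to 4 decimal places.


0.3304

p=Σ⁻¹μ = [1.6804  1.4552  2.4176  2.0457]
q=Σ⁻¹𝟙 = [16.5752  6.1273  15.6761  12.0114]
a=μᵀp=1.210457  b=𝟙ᵀp=7.598852  c=𝟙ᵀq=50.390025  D=ac−b²=3.252419
λ₁=(c·0.174−b)/D = (50.390025·0.174−7.598852)/3.252419 = 0.359429
λ₂=(a−b·0.174)/D = (1.210457−7.598852·0.174)/3.252419 = -0.034357
w* = 0.359429·p + -0.034357·q:
  w_0 = 0.359429·1.6804 + -0.034357·16.5752 = 0.0345  (Walmart)
  w_1 = 0.359429·1.4552 + -0.034357·6.1273 = 0.3125  (Merck)
  w_2 = 0.359429·2.4176 + -0.034357·15.6761 = 0.3304  (Honeywell)
  w_3 = 0.359429·2.0457 + -0.034357·12.0114 = 0.3226  (Disney)
Σw_i=1.0000  μᵀw=0.1740
σ²=wᵀΣw=λ₁·μ_p+λ₂ = 0.359429·0.174 + -0.034357 = 0.028184 ≈ 0.0282


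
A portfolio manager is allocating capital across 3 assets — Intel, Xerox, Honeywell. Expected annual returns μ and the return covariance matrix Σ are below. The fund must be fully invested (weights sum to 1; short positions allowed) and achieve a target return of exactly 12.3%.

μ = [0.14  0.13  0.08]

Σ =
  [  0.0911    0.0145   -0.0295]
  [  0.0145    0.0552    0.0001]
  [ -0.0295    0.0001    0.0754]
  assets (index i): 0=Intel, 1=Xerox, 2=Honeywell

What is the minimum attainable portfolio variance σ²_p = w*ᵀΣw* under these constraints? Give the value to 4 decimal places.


p=Σ⁻¹μ = [1.8102  1.8764  1.7668]
q=Σ⁻¹𝟙 = [14.8980  14.1680  19.0726]
a=μᵀp=0.638701  b=𝟙ᵀp=5.453361  c=𝟙ᵀq=48.138545  D=ac−b²=1.006985
λ₁=(c·0.123−b)/D = (48.138545·0.123−5.453361)/1.006985 = 0.464436
λ₂=(a−b·0.123)/D = (0.638701−5.453361·0.123)/1.006985 = -0.031840
w* = 0.464436·p + -0.031840·q:
  w_0 = 0.464436·1.8102 + -0.031840·14.8980 = 0.3664  (Intel)
  w_1 = 0.464436·1.8764 + -0.031840·14.1680 = 0.4203  (Xerox)
  w_2 = 0.464436·1.7668 + -0.031840·19.0726 = 0.2133  (Honeywell)
Σw_i=1.0000  μᵀw=0.1230
σ²=wᵀΣw=λ₁·μ_p+λ₂ = 0.464436·0.123 + -0.031840 = 0.025286 ≈ 0.0253

0.0253


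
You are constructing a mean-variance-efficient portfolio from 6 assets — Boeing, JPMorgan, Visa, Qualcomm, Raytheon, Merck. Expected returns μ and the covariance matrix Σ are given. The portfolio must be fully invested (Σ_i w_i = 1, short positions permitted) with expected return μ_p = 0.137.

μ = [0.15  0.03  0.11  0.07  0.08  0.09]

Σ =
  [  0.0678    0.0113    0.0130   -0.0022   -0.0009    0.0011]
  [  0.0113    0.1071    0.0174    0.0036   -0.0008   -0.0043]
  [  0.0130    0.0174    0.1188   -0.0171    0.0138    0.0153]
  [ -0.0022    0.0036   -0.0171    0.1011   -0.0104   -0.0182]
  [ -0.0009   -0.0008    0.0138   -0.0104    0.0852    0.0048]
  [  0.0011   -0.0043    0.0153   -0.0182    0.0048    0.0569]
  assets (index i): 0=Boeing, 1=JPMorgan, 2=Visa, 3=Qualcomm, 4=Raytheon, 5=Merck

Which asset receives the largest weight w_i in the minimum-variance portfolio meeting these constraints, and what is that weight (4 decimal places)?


p=Σ⁻¹μ = [2.1329  0.0012  0.5418  1.2339  0.9280  1.7113]
q=Σ⁻¹𝟙 = [13.0188  7.7100  4.0299  15.5600  12.0226  20.7848]
a=μᵀp=0.694194  b=𝟙ᵀp=6.549066  c=𝟙ᵀq=73.126281  D=ac−b²=7.873587
λ₁=(c·0.137−b)/D = (73.126281·0.137−6.549066)/7.873587 = 0.440617
λ₂=(a−b·0.137)/D = (0.694194−6.549066·0.137)/7.873587 = -0.025786
w* = 0.440617·p + -0.025786·q:
  w_0 = 0.440617·2.1329 + -0.025786·13.0188 = 0.6041  (Boeing)
  w_1 = 0.440617·0.0012 + -0.025786·7.7100 = -0.1983  (JPMorgan)
  w_2 = 0.440617·0.5418 + -0.025786·4.0299 = 0.1348  (Visa)
  w_3 = 0.440617·1.2339 + -0.025786·15.5600 = 0.1425  (Qualcomm)
  w_4 = 0.440617·0.9280 + -0.025786·12.0226 = 0.0989  (Raytheon)
  w_5 = 0.440617·1.7113 + -0.025786·20.7848 = 0.2181  (Merck)
Σw_i=1.0000  μᵀw=0.1370
σ²=wᵀΣw=λ₁·μ_p+λ₂ = 0.440617·0.137 + -0.025786 = 0.034579 ≈ 0.0346

Boeing (0.6041)


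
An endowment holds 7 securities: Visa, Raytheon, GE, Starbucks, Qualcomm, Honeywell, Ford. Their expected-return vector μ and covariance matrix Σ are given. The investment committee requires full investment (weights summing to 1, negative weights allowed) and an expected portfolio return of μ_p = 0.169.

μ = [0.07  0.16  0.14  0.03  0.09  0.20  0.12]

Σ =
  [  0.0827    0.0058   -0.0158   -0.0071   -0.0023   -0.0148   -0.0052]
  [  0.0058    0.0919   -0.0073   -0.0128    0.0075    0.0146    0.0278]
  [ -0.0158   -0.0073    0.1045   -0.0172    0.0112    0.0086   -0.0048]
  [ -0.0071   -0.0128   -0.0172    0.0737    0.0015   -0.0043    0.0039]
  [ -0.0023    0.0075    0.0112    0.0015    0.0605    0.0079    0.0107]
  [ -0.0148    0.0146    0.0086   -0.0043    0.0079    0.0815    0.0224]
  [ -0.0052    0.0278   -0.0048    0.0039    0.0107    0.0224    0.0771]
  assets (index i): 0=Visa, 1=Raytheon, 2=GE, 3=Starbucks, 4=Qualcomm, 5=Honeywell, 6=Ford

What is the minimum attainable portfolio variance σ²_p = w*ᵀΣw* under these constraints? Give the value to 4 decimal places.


u=Σ⁻¹μ = [1.6167  1.4057  1.6633  1.2849  0.6658  2.1951  0.4670]
v=Σ⁻¹𝟙 = [18.6184  9.2984  14.6919  20.4997  10.3520  10.8168  6.1716]
a=μᵀu=1.164477  b=𝟙ᵀu=9.298513  c=𝟙ᵀv=90.448699  D=ac−b²=18.863120
λ₁=(c·0.169−b)/D = (90.448699·0.169−9.298513)/18.863120 = 0.317409
λ₂=(a−b·0.169)/D = (1.164477−9.298513·0.169)/18.863120 = -0.021575
w* = 0.317409·u + -0.021575·v:
  w_0 = 0.317409·1.6167 + -0.021575·18.6184 = 0.1114  (Visa)
  w_1 = 0.317409·1.4057 + -0.021575·9.2984 = 0.2456  (Raytheon)
  w_2 = 0.317409·1.6633 + -0.021575·14.6919 = 0.2110  (GE)
  w_3 = 0.317409·1.2849 + -0.021575·20.4997 = -0.0344  (Starbucks)
  w_4 = 0.317409·0.6658 + -0.021575·10.3520 = -0.0120  (Qualcomm)
  w_5 = 0.317409·2.1951 + -0.021575·10.8168 = 0.4634  (Honeywell)
  w_6 = 0.317409·0.4670 + -0.021575·6.1716 = 0.0151  (Ford)
Σw_i=1.0000  μᵀw=0.1690
σ²=wᵀΣw=λ₁·μ_p+λ₂ = 0.317409·0.169 + -0.021575 = 0.032067 ≈ 0.0321

0.0321


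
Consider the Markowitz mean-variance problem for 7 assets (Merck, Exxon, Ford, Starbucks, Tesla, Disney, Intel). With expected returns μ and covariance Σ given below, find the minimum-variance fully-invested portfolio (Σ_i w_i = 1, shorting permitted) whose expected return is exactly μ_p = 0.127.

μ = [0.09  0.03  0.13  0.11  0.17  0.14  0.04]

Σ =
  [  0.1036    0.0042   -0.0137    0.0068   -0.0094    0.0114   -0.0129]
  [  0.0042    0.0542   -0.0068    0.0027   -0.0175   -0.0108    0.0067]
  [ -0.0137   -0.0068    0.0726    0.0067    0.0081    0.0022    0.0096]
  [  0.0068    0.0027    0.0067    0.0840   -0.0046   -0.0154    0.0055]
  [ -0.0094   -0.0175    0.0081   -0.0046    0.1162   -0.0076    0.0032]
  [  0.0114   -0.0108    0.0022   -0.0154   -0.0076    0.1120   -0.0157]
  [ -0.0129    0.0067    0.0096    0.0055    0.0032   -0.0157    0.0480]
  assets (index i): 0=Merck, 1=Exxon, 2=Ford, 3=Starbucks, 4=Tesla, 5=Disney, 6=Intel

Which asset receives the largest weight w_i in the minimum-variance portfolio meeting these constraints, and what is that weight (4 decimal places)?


p=Σ⁻¹μ = [1.0171  1.4155  1.6219  1.4031  1.7876  1.6853  0.8560]
q=Σ⁻¹𝟙 = [11.7541  23.1509  12.4192  11.3246  13.0346  15.1135  21.0537]
a=μᵀp=1.073274  b=𝟙ᵀp=9.786528  c=𝟙ᵀq=107.850697  D=ac−b²=19.977184
λ₁=(c·0.127−b)/D = (107.850697·0.127−9.786528)/19.977184 = 0.195749
λ₂=(a−b·0.127)/D = (1.073274−9.786528·0.127)/19.977184 = -0.008490
w* = 0.195749·p + -0.008490·q:
  w_0 = 0.195749·1.0171 + -0.008490·11.7541 = 0.0993  (Merck)
  w_1 = 0.195749·1.4155 + -0.008490·23.1509 = 0.0805  (Exxon)
  w_2 = 0.195749·1.6219 + -0.008490·12.4192 = 0.2120  (Ford)
  w_3 = 0.195749·1.4031 + -0.008490·11.3246 = 0.1785  (Starbucks)
  w_4 = 0.195749·1.7876 + -0.008490·13.0346 = 0.2392  (Tesla)
  w_5 = 0.195749·1.6853 + -0.008490·15.1135 = 0.2016  (Disney)
  w_6 = 0.195749·0.8560 + -0.008490·21.0537 = -0.0112  (Intel)
Σw_i=1.0000  μᵀw=0.1270
σ²=wᵀΣw=λ₁·μ_p+λ₂ = 0.195749·0.127 + -0.008490 = 0.016370 ≈ 0.0164

Tesla (0.2392)


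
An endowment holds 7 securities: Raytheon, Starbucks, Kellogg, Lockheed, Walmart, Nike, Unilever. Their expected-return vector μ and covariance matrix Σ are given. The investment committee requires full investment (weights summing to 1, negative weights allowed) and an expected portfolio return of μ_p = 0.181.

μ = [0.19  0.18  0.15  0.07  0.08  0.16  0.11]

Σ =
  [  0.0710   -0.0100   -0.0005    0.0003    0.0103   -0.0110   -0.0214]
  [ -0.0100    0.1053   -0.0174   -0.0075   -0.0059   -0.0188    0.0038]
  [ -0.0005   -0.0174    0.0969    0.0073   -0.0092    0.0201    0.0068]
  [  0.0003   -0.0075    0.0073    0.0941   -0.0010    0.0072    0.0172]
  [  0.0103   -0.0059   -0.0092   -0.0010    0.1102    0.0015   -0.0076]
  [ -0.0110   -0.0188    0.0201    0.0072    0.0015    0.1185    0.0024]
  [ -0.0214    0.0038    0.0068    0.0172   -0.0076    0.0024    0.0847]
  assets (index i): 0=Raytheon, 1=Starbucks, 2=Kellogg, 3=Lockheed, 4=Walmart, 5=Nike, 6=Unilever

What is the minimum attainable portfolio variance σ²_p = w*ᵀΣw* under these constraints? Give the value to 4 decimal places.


0.0194

p=Σ⁻¹μ = [3.8188  2.6474  1.5812  0.3317  0.7572  1.7869  1.9678]
q=Σ⁻¹𝟙 = [20.8783  15.5910  10.4401  7.6523  9.7653  10.1958  14.5771]
a=μᵀp=2.025437  b=𝟙ᵀp=12.890952  c=𝟙ᵀq=89.099846  D=ac−b²=14.289437
λ₁=(c·0.181−b)/D = (89.099846·0.181−12.890952)/14.289437 = 0.226469
λ₂=(a−b·0.181)/D = (2.025437−12.890952·0.181)/14.289437 = -0.021542
w* = 0.226469·p + -0.021542·q:
  w_0 = 0.226469·3.8188 + -0.021542·20.8783 = 0.4151  (Raytheon)
  w_1 = 0.226469·2.6474 + -0.021542·15.5910 = 0.2637  (Starbucks)
  w_2 = 0.226469·1.5812 + -0.021542·10.4401 = 0.1332  (Kellogg)
  w_3 = 0.226469·0.3317 + -0.021542·7.6523 = -0.0897  (Lockheed)
  w_4 = 0.226469·0.7572 + -0.021542·9.7653 = -0.0389  (Walmart)
  w_5 = 0.226469·1.7869 + -0.021542·10.1958 = 0.1850  (Nike)
  w_6 = 0.226469·1.9678 + -0.021542·14.5771 = 0.1316  (Unilever)
Σw_i=1.0000  μᵀw=0.1810
σ²=wᵀΣw=λ₁·μ_p+λ₂ = 0.226469·0.181 + -0.021542 = 0.019449 ≈ 0.0194


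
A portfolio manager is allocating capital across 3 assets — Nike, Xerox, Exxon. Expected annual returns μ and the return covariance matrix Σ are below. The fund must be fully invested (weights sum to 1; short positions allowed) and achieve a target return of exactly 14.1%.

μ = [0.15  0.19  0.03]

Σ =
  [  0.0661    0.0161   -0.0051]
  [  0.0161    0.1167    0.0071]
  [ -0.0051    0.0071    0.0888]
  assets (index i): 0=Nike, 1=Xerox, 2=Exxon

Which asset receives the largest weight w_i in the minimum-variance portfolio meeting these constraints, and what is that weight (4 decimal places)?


Nike (0.5135)

g=Σ⁻¹μ = [1.9706  1.3353  0.3443]
h=Σ⁻¹𝟙 = [14.6020  5.8468  11.6324]
a=μᵀg=0.559625  b=𝟙ᵀg=3.650158  c=𝟙ᵀh=32.081181  D=ac−b²=4.629788
λ₁=(c·0.141−b)/D = (32.081181·0.141−3.650158)/4.629788 = 0.188624
λ₂=(a−b·0.141)/D = (0.559625−3.650158·0.141)/4.629788 = 0.009710
w* = 0.188624·g + 0.009710·h:
  w_0 = 0.188624·1.9706 + 0.009710·14.6020 = 0.5135  (Nike)
  w_1 = 0.188624·1.3353 + 0.009710·5.8468 = 0.3086  (Xerox)
  w_2 = 0.188624·0.3443 + 0.009710·11.6324 = 0.1779  (Exxon)
Σw_i=1.0000  μᵀw=0.1410
σ²=wᵀΣw=λ₁·μ_p+λ₂ = 0.188624·0.141 + 0.009710 = 0.036305 ≈ 0.0363


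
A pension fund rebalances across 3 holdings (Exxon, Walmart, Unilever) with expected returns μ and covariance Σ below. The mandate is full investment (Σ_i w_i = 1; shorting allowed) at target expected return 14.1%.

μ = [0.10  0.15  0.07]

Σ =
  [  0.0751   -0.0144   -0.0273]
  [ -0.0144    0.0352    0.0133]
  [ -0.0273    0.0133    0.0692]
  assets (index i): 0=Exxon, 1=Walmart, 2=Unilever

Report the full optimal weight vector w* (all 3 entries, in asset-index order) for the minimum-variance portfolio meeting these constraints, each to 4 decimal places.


0.2551  0.7918  -0.0469

p=Σ⁻¹μ = [2.6861  4.9361  1.1225]
q=Σ⁻¹𝟙 = [26.2454  32.1050  18.6345]
a=μᵀp=1.087598  b=𝟙ᵀp=8.744706  c=𝟙ᵀq=76.984895  D=ac−b²=7.258712
λ₁=(c·0.141−b)/D = (76.984895·0.141−8.744706)/7.258712 = 0.290708
λ₂=(a−b·0.141)/D = (1.087598−8.744706·0.141)/7.258712 = -0.020032
w* = 0.290708·p + -0.020032·q:
  w_0 = 0.290708·2.6861 + -0.020032·26.2454 = 0.2551  (Exxon)
  w_1 = 0.290708·4.9361 + -0.020032·32.1050 = 0.7918  (Walmart)
  w_2 = 0.290708·1.1225 + -0.020032·18.6345 = -0.0469  (Unilever)
Σw_i=1.0000  μᵀw=0.1410
σ²=wᵀΣw=λ₁·μ_p+λ₂ = 0.290708·0.141 + -0.020032 = 0.020958 ≈ 0.0210


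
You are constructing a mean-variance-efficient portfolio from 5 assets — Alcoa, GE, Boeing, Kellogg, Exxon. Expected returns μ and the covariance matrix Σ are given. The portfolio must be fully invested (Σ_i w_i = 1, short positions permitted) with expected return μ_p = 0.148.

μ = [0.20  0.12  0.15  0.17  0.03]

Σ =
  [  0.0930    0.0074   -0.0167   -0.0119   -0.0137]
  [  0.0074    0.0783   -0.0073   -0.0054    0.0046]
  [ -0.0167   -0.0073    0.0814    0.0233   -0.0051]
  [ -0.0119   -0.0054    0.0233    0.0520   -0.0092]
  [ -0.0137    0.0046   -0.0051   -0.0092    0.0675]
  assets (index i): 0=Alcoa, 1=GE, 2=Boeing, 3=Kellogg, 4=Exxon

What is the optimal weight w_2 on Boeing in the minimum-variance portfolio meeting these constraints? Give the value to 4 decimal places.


0.1436

u=Σ⁻¹μ = [3.0239  1.5609  1.6539  3.6610  1.5758]
v=Σ⁻¹𝟙 = [18.0438  12.4946  11.8267  23.1940  21.6804]
a=μᵀu=1.709826  b=𝟙ᵀu=11.475520  c=𝟙ᵀv=87.239558  D=ac−b²=17.476924
λ₁=(c·0.148−b)/D = (87.239558·0.148−11.475520)/17.476924 = 0.082162
λ₂=(a−b·0.148)/D = (1.709826−11.475520·0.148)/17.476924 = 0.000655
w* = 0.082162·u + 0.000655·v:
  w_0 = 0.082162·3.0239 + 0.000655·18.0438 = 0.2603  (Alcoa)
  w_1 = 0.082162·1.5609 + 0.000655·12.4946 = 0.1364  (GE)
  w_2 = 0.082162·1.6539 + 0.000655·11.8267 = 0.1436  (Boeing)
  w_3 = 0.082162·3.6610 + 0.000655·23.1940 = 0.3160  (Kellogg)
  w_4 = 0.082162·1.5758 + 0.000655·21.6804 = 0.1437  (Exxon)
Σw_i=1.0000  μᵀw=0.1480
σ²=wᵀΣw=λ₁·μ_p+λ₂ = 0.082162·0.148 + 0.000655 = 0.012815 ≈ 0.0128


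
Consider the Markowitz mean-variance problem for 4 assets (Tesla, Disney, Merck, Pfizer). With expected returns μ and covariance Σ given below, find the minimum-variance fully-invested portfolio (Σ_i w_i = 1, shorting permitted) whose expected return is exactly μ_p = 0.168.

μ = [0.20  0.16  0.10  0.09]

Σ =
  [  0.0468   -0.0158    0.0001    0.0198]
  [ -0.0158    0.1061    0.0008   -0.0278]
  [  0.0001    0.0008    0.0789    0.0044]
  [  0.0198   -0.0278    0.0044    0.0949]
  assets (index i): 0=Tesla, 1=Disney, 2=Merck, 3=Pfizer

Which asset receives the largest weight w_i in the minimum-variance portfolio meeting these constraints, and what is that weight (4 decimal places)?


u=Σ⁻¹μ = [4.8256  2.3694  1.2050  0.5798]
v=Σ⁻¹𝟙 = [22.3437  15.2253  11.9461  9.7818]
a=μᵀu=1.516903  b=𝟙ᵀu=8.979769  c=𝟙ᵀv=59.296959  D=ac−b²=9.311499
λ₁=(c·0.168−b)/D = (59.296959·0.168−8.979769)/9.311499 = 0.105474
λ₂=(a−b·0.168)/D = (1.516903−8.979769·0.168)/9.311499 = 0.000892
w* = 0.105474·u + 0.000892·v:
  w_0 = 0.105474·4.8256 + 0.000892·22.3437 = 0.5289  (Tesla)
  w_1 = 0.105474·2.3694 + 0.000892·15.2253 = 0.2635  (Disney)
  w_2 = 0.105474·1.2050 + 0.000892·11.9461 = 0.1377  (Merck)
  w_3 = 0.105474·0.5798 + 0.000892·9.7818 = 0.0699  (Pfizer)
Σw_i=1.0000  μᵀw=0.1680
σ²=wᵀΣw=λ₁·μ_p+λ₂ = 0.105474·0.168 + 0.000892 = 0.018611 ≈ 0.0186

Tesla (0.5289)


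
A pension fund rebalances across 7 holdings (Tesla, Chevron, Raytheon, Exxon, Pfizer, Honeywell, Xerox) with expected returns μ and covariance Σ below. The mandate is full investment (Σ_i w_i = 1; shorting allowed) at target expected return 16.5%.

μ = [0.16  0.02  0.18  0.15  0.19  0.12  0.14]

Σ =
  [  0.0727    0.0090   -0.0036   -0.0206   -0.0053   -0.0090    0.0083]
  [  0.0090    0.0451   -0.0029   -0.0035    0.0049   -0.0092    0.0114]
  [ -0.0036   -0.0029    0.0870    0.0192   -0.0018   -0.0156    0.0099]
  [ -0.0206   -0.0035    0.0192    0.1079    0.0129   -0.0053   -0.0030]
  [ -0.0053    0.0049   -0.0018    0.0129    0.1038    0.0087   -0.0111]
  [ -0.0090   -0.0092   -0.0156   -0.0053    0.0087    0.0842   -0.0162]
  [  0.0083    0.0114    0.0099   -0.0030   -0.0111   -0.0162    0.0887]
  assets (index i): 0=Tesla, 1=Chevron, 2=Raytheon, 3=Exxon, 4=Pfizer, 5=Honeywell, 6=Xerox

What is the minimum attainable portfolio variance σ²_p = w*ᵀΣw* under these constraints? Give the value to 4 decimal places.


p=Σ⁻¹μ = [2.9691  -0.0589  2.1138  1.5275  1.8233  2.3792  1.7865]
q=Σ⁻¹𝟙 = [16.8344  21.1513  13.0232  11.2172  7.7544  20.3425  10.5918]
a=μᵀp=1.965541  b=𝟙ᵀp=12.540580  c=𝟙ᵀq=100.914857  D=ac−b²=41.086146
λ₁=(c·0.165−b)/D = (100.914857·0.165−12.540580)/41.086146 = 0.100043
λ₂=(a−b·0.165)/D = (1.965541−12.540580·0.165)/41.086146 = -0.002523
w* = 0.100043·p + -0.002523·q:
  w_0 = 0.100043·2.9691 + -0.002523·16.8344 = 0.2546  (Tesla)
  w_1 = 0.100043·-0.0589 + -0.002523·21.1513 = -0.0593  (Chevron)
  w_2 = 0.100043·2.1138 + -0.002523·13.0232 = 0.1786  (Raytheon)
  w_3 = 0.100043·1.5275 + -0.002523·11.2172 = 0.1245  (Exxon)
  w_4 = 0.100043·1.8233 + -0.002523·7.7544 = 0.1628  (Pfizer)
  w_5 = 0.100043·2.3792 + -0.002523·20.3425 = 0.1867  (Honeywell)
  w_6 = 0.100043·1.7865 + -0.002523·10.5918 = 0.1520  (Xerox)
Σw_i=1.0000  μᵀw=0.1650
σ²=wᵀΣw=λ₁·μ_p+λ₂ = 0.100043·0.165 + -0.002523 = 0.013984 ≈ 0.0140

0.0140


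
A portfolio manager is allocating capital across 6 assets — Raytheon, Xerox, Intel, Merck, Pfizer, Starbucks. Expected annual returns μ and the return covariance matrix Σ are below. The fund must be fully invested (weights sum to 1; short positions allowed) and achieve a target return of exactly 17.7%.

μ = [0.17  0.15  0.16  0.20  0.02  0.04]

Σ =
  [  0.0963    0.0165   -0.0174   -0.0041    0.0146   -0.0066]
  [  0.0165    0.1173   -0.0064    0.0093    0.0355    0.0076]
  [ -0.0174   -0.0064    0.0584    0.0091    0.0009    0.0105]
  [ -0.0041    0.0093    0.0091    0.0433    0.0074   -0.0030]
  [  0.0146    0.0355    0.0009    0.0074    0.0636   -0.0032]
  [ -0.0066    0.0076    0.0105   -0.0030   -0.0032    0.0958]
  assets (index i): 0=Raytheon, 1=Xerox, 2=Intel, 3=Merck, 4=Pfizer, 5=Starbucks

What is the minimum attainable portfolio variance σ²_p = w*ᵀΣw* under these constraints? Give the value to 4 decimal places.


u=Σ⁻¹μ = [2.5114  1.1655  2.9277  4.2547  -1.4359  0.2625]
v=Σ⁻¹𝟙 = [13.0017  2.5470  16.2499  19.4796  9.3374  10.2729]
a=μᵀu=1.902916  b=𝟙ᵀu=9.685921  c=𝟙ᵀv=70.888586  D=ac−b²=41.077978
λ₁=(c·0.177−b)/D = (70.888586·0.177−9.685921)/41.077978 = 0.069657
λ₂=(a−b·0.177)/D = (1.902916−9.685921·0.177)/41.077978 = 0.004589
w* = 0.069657·u + 0.004589·v:
  w_0 = 0.069657·2.5114 + 0.004589·13.0017 = 0.2346  (Raytheon)
  w_1 = 0.069657·1.1655 + 0.004589·2.5470 = 0.0929  (Xerox)
  w_2 = 0.069657·2.9277 + 0.004589·16.2499 = 0.2785  (Intel)
  w_3 = 0.069657·4.2547 + 0.004589·19.4796 = 0.3858  (Merck)
  w_4 = 0.069657·-1.4359 + 0.004589·9.3374 = -0.0572  (Pfizer)
  w_5 = 0.069657·0.2625 + 0.004589·10.2729 = 0.0654  (Starbucks)
Σw_i=1.0000  μᵀw=0.1770
σ²=wᵀΣw=λ₁·μ_p+λ₂ = 0.069657·0.177 + 0.004589 = 0.016918 ≈ 0.0169

0.0169


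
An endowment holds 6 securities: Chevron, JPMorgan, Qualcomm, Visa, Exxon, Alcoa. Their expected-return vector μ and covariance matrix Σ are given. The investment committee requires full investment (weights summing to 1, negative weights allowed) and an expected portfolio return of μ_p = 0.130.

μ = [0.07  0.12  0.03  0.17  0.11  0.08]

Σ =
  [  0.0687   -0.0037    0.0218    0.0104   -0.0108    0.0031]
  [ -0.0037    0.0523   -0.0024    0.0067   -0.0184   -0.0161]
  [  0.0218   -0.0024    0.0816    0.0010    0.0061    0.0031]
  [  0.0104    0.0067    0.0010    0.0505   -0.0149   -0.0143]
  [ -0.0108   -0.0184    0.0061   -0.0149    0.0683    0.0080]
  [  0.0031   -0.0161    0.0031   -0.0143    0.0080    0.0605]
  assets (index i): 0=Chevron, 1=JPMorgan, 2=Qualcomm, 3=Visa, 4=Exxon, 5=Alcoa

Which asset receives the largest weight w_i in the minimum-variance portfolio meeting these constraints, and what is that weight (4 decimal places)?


p=Σ⁻¹μ = [1.0349  3.9072  -0.2205  4.4948  3.4848  2.9220]
q=Σ⁻¹𝟙 = [13.4380  35.3835  6.1483  28.5929  28.7189  27.9022]
a=μᵀp=1.915894  b=𝟙ᵀp=15.623165  c=𝟙ᵀq=140.183665  D=ac−b²=24.493797
λ₁=(c·0.130−b)/D = (140.183665·0.130−15.623165)/24.493797 = 0.106178
λ₂=(a−b·0.130)/D = (1.915894−15.623165·0.130)/24.493797 = -0.004700
w* = 0.106178·p + -0.004700·q:
  w_0 = 0.106178·1.0349 + -0.004700·13.4380 = 0.0467  (Chevron)
  w_1 = 0.106178·3.9072 + -0.004700·35.3835 = 0.2486  (JPMorgan)
  w_2 = 0.106178·-0.2205 + -0.004700·6.1483 = -0.0523  (Qualcomm)
  w_3 = 0.106178·4.4948 + -0.004700·28.5929 = 0.3429  (Visa)
  w_4 = 0.106178·3.4848 + -0.004700·28.7189 = 0.2350  (Exxon)
  w_5 = 0.106178·2.9220 + -0.004700·27.9022 = 0.1791  (Alcoa)
Σw_i=1.0000  μᵀw=0.1300
σ²=wᵀΣw=λ₁·μ_p+λ₂ = 0.106178·0.130 + -0.004700 = 0.009103 ≈ 0.0091

Visa (0.3429)


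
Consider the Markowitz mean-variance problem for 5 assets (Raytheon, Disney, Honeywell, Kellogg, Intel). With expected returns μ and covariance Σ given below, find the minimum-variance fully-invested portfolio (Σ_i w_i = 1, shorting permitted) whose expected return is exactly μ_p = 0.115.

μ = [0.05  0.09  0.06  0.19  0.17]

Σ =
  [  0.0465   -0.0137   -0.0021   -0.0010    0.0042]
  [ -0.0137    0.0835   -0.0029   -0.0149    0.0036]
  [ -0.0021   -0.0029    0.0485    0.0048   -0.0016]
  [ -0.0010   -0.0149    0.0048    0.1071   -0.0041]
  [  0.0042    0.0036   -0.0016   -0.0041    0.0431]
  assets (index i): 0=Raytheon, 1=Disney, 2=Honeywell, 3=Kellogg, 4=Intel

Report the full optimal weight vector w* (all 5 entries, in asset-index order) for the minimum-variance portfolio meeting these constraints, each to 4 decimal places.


0.2038  0.1694  0.1830  0.1567  0.2872

g=Σ⁻¹μ = [1.2760  1.5361  1.3071  2.0919  3.9392]
h=Σ⁻¹𝟙 = [26.2535  18.2801  22.3631  11.9302  21.0817]
a=μᵀg=1.347593  b=𝟙ᵀg=10.150292  c=𝟙ᵀh=99.908589  D=ac−b²=31.607649
λ₁=(c·0.115−b)/D = (99.908589·0.115−10.150292)/31.607649 = 0.042369
λ₂=(a−b·0.115)/D = (1.347593−10.150292·0.115)/31.607649 = 0.005705
w* = 0.042369·g + 0.005705·h:
  w_0 = 0.042369·1.2760 + 0.005705·26.2535 = 0.2038  (Raytheon)
  w_1 = 0.042369·1.5361 + 0.005705·18.2801 = 0.1694  (Disney)
  w_2 = 0.042369·1.3071 + 0.005705·22.3631 = 0.1830  (Honeywell)
  w_3 = 0.042369·2.0919 + 0.005705·11.9302 = 0.1567  (Kellogg)
  w_4 = 0.042369·3.9392 + 0.005705·21.0817 = 0.2872  (Intel)
Σw_i=1.0000  μᵀw=0.1150
σ²=wᵀΣw=λ₁·μ_p+λ₂ = 0.042369·0.115 + 0.005705 = 0.010577 ≈ 0.0106


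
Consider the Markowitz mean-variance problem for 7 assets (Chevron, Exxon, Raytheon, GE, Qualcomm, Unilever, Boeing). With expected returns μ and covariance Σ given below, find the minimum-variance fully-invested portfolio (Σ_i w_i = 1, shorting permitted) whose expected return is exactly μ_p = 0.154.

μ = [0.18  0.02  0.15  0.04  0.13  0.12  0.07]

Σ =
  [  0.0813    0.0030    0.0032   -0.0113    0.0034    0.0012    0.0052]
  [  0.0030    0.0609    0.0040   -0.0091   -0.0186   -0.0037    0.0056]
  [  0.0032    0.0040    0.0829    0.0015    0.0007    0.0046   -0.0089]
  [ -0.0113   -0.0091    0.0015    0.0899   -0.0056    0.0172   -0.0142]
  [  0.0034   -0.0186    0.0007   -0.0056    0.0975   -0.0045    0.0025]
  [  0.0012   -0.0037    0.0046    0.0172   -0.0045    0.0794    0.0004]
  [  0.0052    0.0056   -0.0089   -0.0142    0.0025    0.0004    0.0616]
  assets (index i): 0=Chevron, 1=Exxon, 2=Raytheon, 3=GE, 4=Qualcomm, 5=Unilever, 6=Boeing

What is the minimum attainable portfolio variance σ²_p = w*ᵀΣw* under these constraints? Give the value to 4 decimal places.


0.0244

u=Σ⁻¹μ = [2.0698  0.6327  1.7358  0.7785  1.4423  1.3157  1.2673]
v=Σ⁻¹𝟙 = [11.4235  20.9691  11.5875  16.3732  14.7081  9.9230  18.1503]
a=μᵀu=1.110812  b=𝟙ᵀu=9.242004  c=𝟙ᵀv=103.134726  D=ac−b²=29.148686
λ₁=(c·0.154−b)/D = (103.134726·0.154−9.242004)/29.148686 = 0.227823
λ₂=(a−b·0.154)/D = (1.110812−9.242004·0.154)/29.148686 = -0.010719
w* = 0.227823·u + -0.010719·v:
  w_0 = 0.227823·2.0698 + -0.010719·11.4235 = 0.3491  (Chevron)
  w_1 = 0.227823·0.6327 + -0.010719·20.9691 = -0.0806  (Exxon)
  w_2 = 0.227823·1.7358 + -0.010719·11.5875 = 0.2712  (Raytheon)
  w_3 = 0.227823·0.7785 + -0.010719·16.3732 = 0.0018  (GE)
  w_4 = 0.227823·1.4423 + -0.010719·14.7081 = 0.1709  (Qualcomm)
  w_5 = 0.227823·1.3157 + -0.010719·9.9230 = 0.1934  (Unilever)
  w_6 = 0.227823·1.2673 + -0.010719·18.1503 = 0.0942  (Boeing)
Σw_i=1.0000  μᵀw=0.1540
σ²=wᵀΣw=λ₁·μ_p+λ₂ = 0.227823·0.154 + -0.010719 = 0.024365 ≈ 0.0244


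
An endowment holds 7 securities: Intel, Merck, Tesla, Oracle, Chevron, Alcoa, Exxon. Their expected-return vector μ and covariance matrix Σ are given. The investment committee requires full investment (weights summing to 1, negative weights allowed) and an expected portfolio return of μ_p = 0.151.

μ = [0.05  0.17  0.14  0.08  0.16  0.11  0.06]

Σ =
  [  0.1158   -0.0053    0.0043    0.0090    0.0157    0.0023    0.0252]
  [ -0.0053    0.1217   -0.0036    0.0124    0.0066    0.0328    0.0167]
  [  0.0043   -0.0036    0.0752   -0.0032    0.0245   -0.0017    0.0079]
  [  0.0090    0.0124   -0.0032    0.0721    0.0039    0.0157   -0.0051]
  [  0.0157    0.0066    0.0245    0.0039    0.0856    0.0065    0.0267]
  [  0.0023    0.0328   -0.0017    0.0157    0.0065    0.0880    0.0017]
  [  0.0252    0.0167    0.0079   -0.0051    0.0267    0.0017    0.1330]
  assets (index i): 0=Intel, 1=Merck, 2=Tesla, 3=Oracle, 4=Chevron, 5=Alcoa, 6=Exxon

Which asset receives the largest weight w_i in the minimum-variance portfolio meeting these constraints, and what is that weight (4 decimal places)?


Tesla (0.3089)

x=Σ⁻¹μ = [0.1995  1.1471  1.5547  0.7504  1.2332  0.6233  -0.0498]
y=Σ⁻¹𝟙 = [5.8063  4.8645  11.9535  11.3613  4.3309  7.1945  4.5721]
a=μᵀx=0.745548  b=𝟙ᵀx=5.458341  c=𝟙ᵀy=50.083102  D=ac−b²=7.545864
λ₁=(c·0.151−b)/D = (50.083102·0.151−5.458341)/7.545864 = 0.278856
λ₂=(a−b·0.151)/D = (0.745548−5.458341·0.151)/7.545864 = -0.010424
w* = 0.278856·x + -0.010424·y:
  w_0 = 0.278856·0.1995 + -0.010424·5.8063 = -0.0049  (Intel)
  w_1 = 0.278856·1.1471 + -0.010424·4.8645 = 0.2692  (Merck)
  w_2 = 0.278856·1.5547 + -0.010424·11.9535 = 0.3089  (Tesla)
  w_3 = 0.278856·0.7504 + -0.010424·11.3613 = 0.0908  (Oracle)
  w_4 = 0.278856·1.2332 + -0.010424·4.3309 = 0.2987  (Chevron)
  w_5 = 0.278856·0.6233 + -0.010424·7.1945 = 0.0988  (Alcoa)
  w_6 = 0.278856·-0.0498 + -0.010424·4.5721 = -0.0615  (Exxon)
Σw_i=1.0000  μᵀw=0.1510
σ²=wᵀΣw=λ₁·μ_p+λ₂ = 0.278856·0.151 + -0.010424 = 0.031683 ≈ 0.0317


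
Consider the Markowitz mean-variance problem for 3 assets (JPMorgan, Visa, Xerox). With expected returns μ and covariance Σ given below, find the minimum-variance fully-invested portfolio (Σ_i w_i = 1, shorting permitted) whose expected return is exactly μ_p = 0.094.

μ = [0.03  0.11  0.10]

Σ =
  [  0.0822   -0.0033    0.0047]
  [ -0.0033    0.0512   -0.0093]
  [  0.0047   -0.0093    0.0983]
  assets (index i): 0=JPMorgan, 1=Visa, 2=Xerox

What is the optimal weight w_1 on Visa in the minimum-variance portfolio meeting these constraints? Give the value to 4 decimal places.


0.5516

x=Σ⁻¹μ = [0.3911  2.3962  1.2253]
y=Σ⁻¹𝟙 = [12.3977  22.4564  11.7047]
a=μᵀx=0.397846  b=𝟙ᵀx=4.012607  c=𝟙ᵀy=46.558842  D=ac−b²=2.422219
λ₁=(c·0.094−b)/D = (46.558842·0.094−4.012607)/2.422219 = 0.150244
λ₂=(a−b·0.094)/D = (0.397846−4.012607·0.094)/2.422219 = 0.008530
w* = 0.150244·x + 0.008530·y:
  w_0 = 0.150244·0.3911 + 0.008530·12.3977 = 0.1645  (JPMorgan)
  w_1 = 0.150244·2.3962 + 0.008530·22.4564 = 0.5516  (Visa)
  w_2 = 0.150244·1.2253 + 0.008530·11.7047 = 0.2839  (Xerox)
Σw_i=1.0000  μᵀw=0.0940
σ²=wᵀΣw=λ₁·μ_p+λ₂ = 0.150244·0.094 + 0.008530 = 0.022653 ≈ 0.0227


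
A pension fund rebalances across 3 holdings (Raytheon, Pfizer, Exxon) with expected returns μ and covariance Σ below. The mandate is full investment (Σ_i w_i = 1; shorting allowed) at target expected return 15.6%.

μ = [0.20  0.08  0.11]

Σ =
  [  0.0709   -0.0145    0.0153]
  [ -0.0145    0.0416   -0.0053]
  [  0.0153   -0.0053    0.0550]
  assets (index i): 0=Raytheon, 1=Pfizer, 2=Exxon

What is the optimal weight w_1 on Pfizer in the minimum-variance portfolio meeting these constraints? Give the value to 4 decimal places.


p=Σ⁻¹μ = [3.1692  3.2096  1.4277]
q=Σ⁻¹𝟙 = [17.1060  32.1052  16.5170]
a=μᵀp=1.047653  b=𝟙ᵀp=7.806489  c=𝟙ᵀq=65.728236  D=ac−b²=7.919105
λ₁=(c·0.156−b)/D = (65.728236·0.156−7.806489)/7.919105 = 0.309014
λ₂=(a−b·0.156)/D = (1.047653−7.806489·0.156)/7.919105 = -0.021487
w* = 0.309014·p + -0.021487·q:
  w_0 = 0.309014·3.1692 + -0.021487·17.1060 = 0.6118  (Raytheon)
  w_1 = 0.309014·3.2096 + -0.021487·32.1052 = 0.3020  (Pfizer)
  w_2 = 0.309014·1.4277 + -0.021487·16.5170 = 0.0863  (Exxon)
Σw_i=1.0000  μᵀw=0.1560
σ²=wᵀΣw=λ₁·μ_p+λ₂ = 0.309014·0.156 + -0.021487 = 0.026719 ≈ 0.0267

0.3020


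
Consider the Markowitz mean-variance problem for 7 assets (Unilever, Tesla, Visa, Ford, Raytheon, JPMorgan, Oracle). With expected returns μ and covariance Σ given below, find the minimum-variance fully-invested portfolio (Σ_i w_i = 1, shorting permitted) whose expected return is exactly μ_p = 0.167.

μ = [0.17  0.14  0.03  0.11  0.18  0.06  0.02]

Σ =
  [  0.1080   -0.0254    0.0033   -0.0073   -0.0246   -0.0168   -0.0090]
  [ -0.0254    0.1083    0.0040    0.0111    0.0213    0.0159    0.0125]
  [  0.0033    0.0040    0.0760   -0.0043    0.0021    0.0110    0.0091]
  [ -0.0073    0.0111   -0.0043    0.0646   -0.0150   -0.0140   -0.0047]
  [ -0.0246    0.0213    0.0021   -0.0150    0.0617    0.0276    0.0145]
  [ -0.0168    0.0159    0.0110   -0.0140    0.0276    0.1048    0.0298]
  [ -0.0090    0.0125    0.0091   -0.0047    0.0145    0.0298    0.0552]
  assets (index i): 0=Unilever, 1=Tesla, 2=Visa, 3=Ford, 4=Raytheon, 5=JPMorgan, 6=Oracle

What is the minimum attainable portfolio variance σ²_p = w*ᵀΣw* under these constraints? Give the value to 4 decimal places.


g=Σ⁻¹μ = [2.9919  0.7982  0.2866  2.9978  4.5559  0.2273  -0.4421]
h=Σ⁻¹𝟙 = [18.5075  4.0531  10.8028  24.7988  22.9615  4.6054  12.0284]
a=μᵀg=1.783594  b=𝟙ᵀg=11.415632  c=𝟙ᵀh=97.757538  D=ac−b²=44.043084
λ₁=(c·0.167−b)/D = (97.757538·0.167−11.415632)/44.043084 = 0.111479
λ₂=(a−b·0.167)/D = (1.783594−11.415632·0.167)/44.043084 = -0.002789
w* = 0.111479·g + -0.002789·h:
  w_0 = 0.111479·2.9919 + -0.002789·18.5075 = 0.2819  (Unilever)
  w_1 = 0.111479·0.7982 + -0.002789·4.0531 = 0.0777  (Tesla)
  w_2 = 0.111479·0.2866 + -0.002789·10.8028 = 0.0018  (Visa)
  w_3 = 0.111479·2.9978 + -0.002789·24.7988 = 0.2650  (Ford)
  w_4 = 0.111479·4.5559 + -0.002789·22.9615 = 0.4439  (Raytheon)
  w_5 = 0.111479·0.2273 + -0.002789·4.6054 = 0.0125  (JPMorgan)
  w_6 = 0.111479·-0.4421 + -0.002789·12.0284 = -0.0828  (Oracle)
Σw_i=1.0000  μᵀw=0.1670
σ²=wᵀΣw=λ₁·μ_p+λ₂ = 0.111479·0.167 + -0.002789 = 0.015828 ≈ 0.0158

0.0158


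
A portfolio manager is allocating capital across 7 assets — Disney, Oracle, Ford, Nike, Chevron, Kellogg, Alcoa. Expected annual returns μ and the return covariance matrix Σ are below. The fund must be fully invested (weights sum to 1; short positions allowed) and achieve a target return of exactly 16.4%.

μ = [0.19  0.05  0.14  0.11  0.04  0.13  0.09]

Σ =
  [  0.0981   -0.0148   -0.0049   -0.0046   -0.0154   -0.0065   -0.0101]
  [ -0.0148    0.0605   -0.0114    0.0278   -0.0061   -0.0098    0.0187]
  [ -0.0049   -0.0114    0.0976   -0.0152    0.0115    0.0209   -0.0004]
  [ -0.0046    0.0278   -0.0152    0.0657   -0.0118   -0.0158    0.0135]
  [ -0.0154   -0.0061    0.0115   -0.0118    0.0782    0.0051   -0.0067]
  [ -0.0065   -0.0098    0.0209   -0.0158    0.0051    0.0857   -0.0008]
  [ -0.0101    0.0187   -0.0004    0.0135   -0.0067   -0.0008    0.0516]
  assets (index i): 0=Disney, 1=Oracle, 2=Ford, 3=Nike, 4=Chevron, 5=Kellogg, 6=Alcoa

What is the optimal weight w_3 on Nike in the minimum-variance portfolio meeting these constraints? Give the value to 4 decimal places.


u=Σ⁻¹μ = [2.6948  0.6335  1.4711  2.2488  1.2395  1.7913  1.6539]
v=Σ⁻¹𝟙 = [19.3601  14.9913  10.2191  16.1389  19.1634  14.3463  16.3040]
a=μᵀu=1.428307  b=𝟙ᵀu=11.732838  c=𝟙ᵀv=110.523022  D=ac−b²=20.201317
λ₁=(c·0.164−b)/D = (110.523022·0.164−11.732838)/20.201317 = 0.316461
λ₂=(a−b·0.164)/D = (1.428307−11.732838·0.164)/20.201317 = -0.024547
w* = 0.316461·u + -0.024547·v:
  w_0 = 0.316461·2.6948 + -0.024547·19.3601 = 0.3776  (Disney)
  w_1 = 0.316461·0.6335 + -0.024547·14.9913 = -0.1675  (Oracle)
  w_2 = 0.316461·1.4711 + -0.024547·10.2191 = 0.2147  (Ford)
  w_3 = 0.316461·2.2488 + -0.024547·16.1389 = 0.3155  (Nike)
  w_4 = 0.316461·1.2395 + -0.024547·19.1634 = -0.0781  (Chevron)
  w_5 = 0.316461·1.7913 + -0.024547·14.3463 = 0.2147  (Kellogg)
  w_6 = 0.316461·1.6539 + -0.024547·16.3040 = 0.1232  (Alcoa)
Σw_i=1.0000  μᵀw=0.1640
σ²=wᵀΣw=λ₁·μ_p+λ₂ = 0.316461·0.164 + -0.024547 = 0.027353 ≈ 0.0274

0.3155
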